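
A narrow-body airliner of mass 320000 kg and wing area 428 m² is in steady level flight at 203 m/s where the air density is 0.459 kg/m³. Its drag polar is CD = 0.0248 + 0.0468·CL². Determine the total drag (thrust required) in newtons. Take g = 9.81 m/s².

Weight W = mg = 320000 × 9.81 = 3.1392×10^6 N; in level flight L = W.
Dynamic pressure q = 0.5 × 0.459 × 203² = 9457 Pa.
CL = 2W/(ρv²S) = 2×3.1392×10^6/(0.459×203²×428) = 0.7755.
CD = 0.0248 + 0.0468 × 0.7755² = 0.05295.
D = q·S·CD = 9457 × 428 × 0.05295 = 2.143×10^5 N

D = 2.14×10^5 N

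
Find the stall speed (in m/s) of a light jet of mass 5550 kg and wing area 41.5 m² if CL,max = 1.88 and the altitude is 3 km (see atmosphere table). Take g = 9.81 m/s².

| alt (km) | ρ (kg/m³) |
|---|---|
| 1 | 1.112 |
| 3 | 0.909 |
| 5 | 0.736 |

At 3 km, from the table: ρ = 0.909 kg/m³.
At stall, lift equals weight: L = W = m·g = 5550 × 9.81 = 54450 N.
V_stall = √(2W/(ρ·S·CL,max)) = √(2 × 54450 / (0.909 × 41.5 × 1.88))
V_stall = √1535 = 39.2 m/s

V_stall = 39.2 m/s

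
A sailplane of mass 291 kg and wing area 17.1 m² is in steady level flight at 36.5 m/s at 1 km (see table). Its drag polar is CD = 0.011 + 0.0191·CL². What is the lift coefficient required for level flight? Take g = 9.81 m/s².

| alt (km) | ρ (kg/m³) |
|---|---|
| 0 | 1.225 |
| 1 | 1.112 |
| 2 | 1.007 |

CL = 0.225

At 1 km, from the table: ρ = 1.112 kg/m³.
Weight W = mg = 291 × 9.81 = 2854.7 N; in level flight L = W.
q = ½ρv² = ½ × 1.112 × 36.5² = 740.7 Pa.
CL = W/(q·S) = 2854.7 / (740.7 × 17.1) = 0.2254.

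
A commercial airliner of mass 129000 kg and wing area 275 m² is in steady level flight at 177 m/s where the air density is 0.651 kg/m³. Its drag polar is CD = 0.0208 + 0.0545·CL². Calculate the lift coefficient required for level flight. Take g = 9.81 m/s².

CL = 0.451

Weight W = mg = 129000 × 9.81 = 1.2655×10^6 N; in level flight L = W.
q = ½ρv² = ½ × 0.651 × 177² = 10200 Pa.
CL = W/(q·S) = 1.2655×10^6 / (10200 × 275) = 0.4513.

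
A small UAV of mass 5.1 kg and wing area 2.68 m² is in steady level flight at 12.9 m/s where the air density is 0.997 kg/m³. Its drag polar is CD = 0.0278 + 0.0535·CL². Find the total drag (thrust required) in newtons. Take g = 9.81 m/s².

Level flight ⇒ L = W = m·g = 5.1 × 9.81 = 50.031 N.
q = ½ρv² = ½ × 0.997 × 12.9² = 82.96 Pa.
CL = W/(q·S) = 50.031 / (82.96 × 2.68) = 0.225.
CD = 0.0278 + 0.0535 × 0.225² = 0.03051.
D = q·S·CD = 82.96 × 2.68 × 0.03051 = 6.783 N

D = 6.78 N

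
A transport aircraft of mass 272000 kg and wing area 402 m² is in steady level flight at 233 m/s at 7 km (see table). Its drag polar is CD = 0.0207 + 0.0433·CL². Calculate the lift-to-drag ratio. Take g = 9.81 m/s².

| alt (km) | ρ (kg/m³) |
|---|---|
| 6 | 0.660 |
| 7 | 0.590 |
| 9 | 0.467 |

L/D = 14.7

At 7 km, from the table: ρ = 0.590 kg/m³.
Level flight ⇒ L = W = m·g = 272000 × 9.81 = 2.6683×10^6 N.
q = ½ρv² = ½ × 0.59 × 233² = 16020 Pa.
Required CL = L/(qS) = 2.6683×10^6/(16020·402) = 0.4145.
CD = 0.0207 + 0.0433 × 0.4145² = 0.02814.
L/D = CL/CD = 0.4145 / 0.02814 = 14.7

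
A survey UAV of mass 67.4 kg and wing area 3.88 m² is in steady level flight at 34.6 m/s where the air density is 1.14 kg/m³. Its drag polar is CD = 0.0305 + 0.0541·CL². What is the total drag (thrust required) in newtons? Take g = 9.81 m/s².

In steady level flight, lift balances weight: W = mg = 67.4 × 9.81 = 661.19 N.
q = ½ρv² = ½ × 1.14 × 34.6² = 682.4 Pa.
CL = W/(q·S) = 661.19 / (682.4 × 3.88) = 0.2497.
CD = 0.0305 + 0.0541 × 0.2497² = 0.03387.
D = q·S·CD = 682.4 × 3.88 × 0.03387 = 89.69 N

D = 89.7 N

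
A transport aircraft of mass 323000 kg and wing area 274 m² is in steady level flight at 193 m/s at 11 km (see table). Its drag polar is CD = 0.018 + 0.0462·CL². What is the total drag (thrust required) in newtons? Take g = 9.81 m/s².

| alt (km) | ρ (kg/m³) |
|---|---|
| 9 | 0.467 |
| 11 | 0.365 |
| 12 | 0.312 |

At 11 km, from the table: ρ = 0.365 kg/m³.
In steady level flight, lift balances weight: W = mg = 323000 × 9.81 = 3.1686×10^6 N.
q = ½ρv² = ½ × 0.365 × 193² = 6798 Pa.
CL = W/(q·S) = 3.1686×10^6 / (6798 × 274) = 1.701.
CD = 0.018 + 0.0462 × 1.701² = 0.1517.
D = q·S·CD = 6798 × 274 × 0.1517 = 2.826×10^5 N

D = 2.83×10^5 N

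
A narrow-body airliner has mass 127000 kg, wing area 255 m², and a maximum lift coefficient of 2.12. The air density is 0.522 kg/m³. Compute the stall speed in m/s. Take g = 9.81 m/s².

V_stall = 94 m/s

Weight W = mg = 127000 × 9.81 = 1.246×10^6 N.
From L = ½ρV²S·CL,max = W: V_stall = √(2W/(ρSCL,max)) = √(2·1.246×10^6/(0.522·255·2.12))
V_stall = √8830 = 94 m/s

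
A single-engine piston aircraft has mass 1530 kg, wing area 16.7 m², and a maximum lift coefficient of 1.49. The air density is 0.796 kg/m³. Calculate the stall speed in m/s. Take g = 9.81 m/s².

V_stall = 38.9 m/s

Stall occurs when L = W at CL,max. W = mg = 1530 × 9.81 = 15010 N.
From L = ½ρV²S·CL,max = W: V_stall = √(2W/(ρSCL,max)) = √(2·15010/(0.796·16.7·1.49))
V_stall = √1516 = 38.9 m/s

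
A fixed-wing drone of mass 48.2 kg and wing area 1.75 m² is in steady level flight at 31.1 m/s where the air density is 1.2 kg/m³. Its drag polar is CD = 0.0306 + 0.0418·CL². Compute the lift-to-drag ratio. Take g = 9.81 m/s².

L/D = 11.7

Weight W = mg = 48.2 × 9.81 = 472.84 N; in level flight L = W.
Dynamic pressure q = 0.5 × 1.2 × 31.1² = 580.3 Pa.
Required CL = L/(qS) = 472.84/(580.3·1.75) = 0.4656.
CD = 0.0306 + 0.0418 × 0.4656² = 0.03966.
L/D = CL/CD = 0.4656 / 0.03966 = 11.7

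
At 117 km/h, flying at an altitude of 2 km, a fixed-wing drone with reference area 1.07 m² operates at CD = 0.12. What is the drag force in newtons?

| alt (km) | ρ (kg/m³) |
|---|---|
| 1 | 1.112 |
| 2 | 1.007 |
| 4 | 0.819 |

D = 68.3 N

At 2 km, from the table: ρ = 1.007 kg/m³.
Convert speed: v = 117 km/h ÷ 3.6 = 32.5 m/s.
D = ½ρv²S·CD = ½ × 1.007 × 32.5² × 1.07 × 0.12 = 68.3 N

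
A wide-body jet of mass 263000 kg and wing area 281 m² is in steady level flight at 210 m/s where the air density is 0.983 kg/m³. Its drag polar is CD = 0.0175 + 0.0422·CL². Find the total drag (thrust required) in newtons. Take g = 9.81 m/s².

D = 1.53×10^5 N

In steady level flight, lift balances weight: W = mg = 263000 × 9.81 = 2.58×10^6 N.
Dynamic pressure q = 0.5 × 0.983 × 210² = 21680 Pa.
CL = W/(q·S) = 2.58×10^6 / (21680 × 281) = 0.4236.
CD = 0.0175 + 0.0422 × 0.4236² = 0.02507.
D = q·S·CD = 21680 × 281 × 0.02507 = 1.527×10^5 N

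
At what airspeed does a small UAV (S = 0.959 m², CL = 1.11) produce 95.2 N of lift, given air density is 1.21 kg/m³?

L = ½ρv²S·CL ⇒ v = √(2L/(ρ·S·CL))
v = √(2 × 95.2 / (1.21 × 0.959 × 1.11)) = √147.8 = 12.2 m/s

v = 12.2 m/s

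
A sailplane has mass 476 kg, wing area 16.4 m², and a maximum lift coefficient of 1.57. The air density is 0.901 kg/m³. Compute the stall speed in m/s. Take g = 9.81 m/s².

V_stall = 20.1 m/s

Stall occurs when L = W at CL,max. W = mg = 476 × 9.81 = 4670 N.
V_stall = √(2W/(ρ·S·CL,max)) = √(2 × 4670 / (0.901 × 16.4 × 1.57))
V_stall = √402.6 = 20.1 m/s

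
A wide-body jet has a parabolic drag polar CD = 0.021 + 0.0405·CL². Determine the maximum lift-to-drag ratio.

For CD = CD0 + K·CL², (L/D)max occurs at CL* = √(CD0/K) and equals 1/(2√(K·CD0)).
(L/D)max = 1/(2√(0.0405 × 0.021)) = 1/(2 × 0.02916) = 17.1

(L/D)max = 17.1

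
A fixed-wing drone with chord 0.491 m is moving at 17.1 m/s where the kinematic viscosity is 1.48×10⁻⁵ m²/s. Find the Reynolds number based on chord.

Re = v·c/ν = 17.1 × 0.491 / (1.48×10⁻⁵) = 5.67×10^5

Re = 5.67×10^5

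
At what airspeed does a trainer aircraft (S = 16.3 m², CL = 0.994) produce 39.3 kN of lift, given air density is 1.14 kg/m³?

L = ½ρv²S·CL ⇒ v = √(2L/(ρ·S·CL))
v = √(2 × 39300 / (1.14 × 16.3 × 0.994)) = √4255 = 65.2 m/s

v = 65.2 m/s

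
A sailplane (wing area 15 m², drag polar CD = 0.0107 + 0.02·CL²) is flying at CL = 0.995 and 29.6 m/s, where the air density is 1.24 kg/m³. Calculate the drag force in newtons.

D = 249 N

CD = 0.0107 + 0.02 × 0.995² = 0.0305
D = ½ρv²S·CD = ½ × 1.24 × 29.6² × 15 × 0.0305 = 249 N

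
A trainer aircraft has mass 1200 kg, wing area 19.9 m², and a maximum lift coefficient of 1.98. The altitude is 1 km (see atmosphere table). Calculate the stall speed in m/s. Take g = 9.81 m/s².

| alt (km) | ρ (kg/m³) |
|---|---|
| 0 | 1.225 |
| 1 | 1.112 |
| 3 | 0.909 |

V_stall = 23.2 m/s

At 1 km, from the table: ρ = 1.112 kg/m³.
Stall occurs when L = W at CL,max. W = mg = 1200 × 9.81 = 11770 N.
V_stall = √(2W/(ρ·S·CL,max)) = √(2 × 11770 / (1.112 × 19.9 × 1.98))
V_stall = √537.3 = 23.2 m/s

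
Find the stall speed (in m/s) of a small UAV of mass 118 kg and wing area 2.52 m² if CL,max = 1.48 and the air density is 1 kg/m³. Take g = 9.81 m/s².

Weight W = mg = 118 × 9.81 = 1158 N.
V_stall = √(2W/(ρ·S·CL,max)) = √(2 × 1158 / (1 × 2.52 × 1.48))
V_stall = √620.8 = 24.9 m/s

V_stall = 24.9 m/s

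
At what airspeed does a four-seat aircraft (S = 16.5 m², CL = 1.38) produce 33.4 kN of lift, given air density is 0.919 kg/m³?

v = 56.5 m/s

L = ½ρv²S·CL ⇒ v = √(2L/(ρ·S·CL))
v = √(2 × 33400 / (0.919 × 16.5 × 1.38)) = √3192 = 56.5 m/s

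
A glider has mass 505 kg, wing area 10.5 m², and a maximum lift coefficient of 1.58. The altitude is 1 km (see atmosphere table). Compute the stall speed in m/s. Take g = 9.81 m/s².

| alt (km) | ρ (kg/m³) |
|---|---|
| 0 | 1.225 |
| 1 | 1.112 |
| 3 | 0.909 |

At 1 km, from the table: ρ = 1.112 kg/m³.
Weight W = mg = 505 × 9.81 = 4954 N.
From L = ½ρV²S·CL,max = W: V_stall = √(2W/(ρSCL,max)) = √(2·4954/(1.112·10.5·1.58))
V_stall = √537.1 = 23.2 m/s

V_stall = 23.2 m/s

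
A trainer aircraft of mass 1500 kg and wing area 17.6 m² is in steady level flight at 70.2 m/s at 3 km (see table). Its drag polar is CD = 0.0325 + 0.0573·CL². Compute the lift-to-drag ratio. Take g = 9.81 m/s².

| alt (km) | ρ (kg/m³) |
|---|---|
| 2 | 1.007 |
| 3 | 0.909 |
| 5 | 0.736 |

L/D = 9.22

At 3 km, from the table: ρ = 0.909 kg/m³.
Level flight ⇒ L = W = m·g = 1500 × 9.81 = 14715 N.
q = ½ρv² = ½ × 0.909 × 70.2² = 2240 Pa.
CL = W/(q·S) = 14715 / (2240 × 17.6) = 0.3733.
CD = 0.0325 + 0.0573 × 0.3733² = 0.04048.
L/D = CL/CD = 0.3733 / 0.04048 = 9.22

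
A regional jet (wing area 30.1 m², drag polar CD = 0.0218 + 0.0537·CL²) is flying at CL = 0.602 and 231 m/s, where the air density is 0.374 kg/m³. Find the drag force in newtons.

CD = 0.0218 + 0.0537 × 0.602² = 0.04126
D = ½ρv²S·CD = ½ × 0.374 × 231² × 30.1 × 0.04126 = 12400 N

D = 12400 N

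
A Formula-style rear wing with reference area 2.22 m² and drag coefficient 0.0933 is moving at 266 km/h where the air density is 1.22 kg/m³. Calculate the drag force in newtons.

Convert speed: v = 266 km/h ÷ 3.6 = 73.89 m/s.
D = ½ρv²S·CD = ½ × 1.22 × 73.89² × 2.22 × 0.0933 = 690 N

D = 690 N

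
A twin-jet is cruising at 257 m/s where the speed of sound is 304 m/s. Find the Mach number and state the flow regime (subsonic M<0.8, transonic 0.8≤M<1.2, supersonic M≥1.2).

M = v/a = 257 / 304 = 0.845
M = 0.845 → transonic.

M = 0.845 (transonic)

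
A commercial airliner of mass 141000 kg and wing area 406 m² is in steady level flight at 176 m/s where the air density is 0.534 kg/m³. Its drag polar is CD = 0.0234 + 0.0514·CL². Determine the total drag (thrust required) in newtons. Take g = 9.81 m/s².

D = 1.08×10^5 N

Level flight ⇒ L = W = m·g = 141000 × 9.81 = 1.3832×10^6 N.
q = ½ρv² = ½ × 0.534 × 176² = 8271 Pa.
CL = 2W/(ρv²S) = 2×1.3832×10^6/(0.534×176²×406) = 0.4119.
CD = 0.0234 + 0.0514 × 0.4119² = 0.03212.
D = q·S·CD = 8271 × 406 × 0.03212 = 1.079×10^5 N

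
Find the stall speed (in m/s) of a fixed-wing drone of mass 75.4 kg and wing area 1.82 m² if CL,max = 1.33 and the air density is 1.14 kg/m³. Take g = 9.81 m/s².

V_stall = 23.2 m/s

Weight W = mg = 75.4 × 9.81 = 739.7 N.
From L = ½ρV²S·CL,max = W: V_stall = √(2W/(ρSCL,max)) = √(2·739.7/(1.14·1.82·1.33))
V_stall = √536.1 = 23.2 m/s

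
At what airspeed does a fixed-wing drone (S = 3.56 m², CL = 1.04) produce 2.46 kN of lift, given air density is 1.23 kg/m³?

L = ½ρv²S·CL ⇒ v = √(2L/(ρ·S·CL))
v = √(2 × 2460 / (1.23 × 3.56 × 1.04)) = √1080 = 32.9 m/s

v = 32.9 m/s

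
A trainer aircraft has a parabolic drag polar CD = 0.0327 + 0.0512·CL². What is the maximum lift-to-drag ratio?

(L/D)max = 12.2

For CD = CD0 + K·CL², (L/D)max occurs at CL* = √(CD0/K) and equals 1/(2√(K·CD0)).
(L/D)max = 1/(2√(0.0512 × 0.0327)) = 1/(2 × 0.04092) = 12.2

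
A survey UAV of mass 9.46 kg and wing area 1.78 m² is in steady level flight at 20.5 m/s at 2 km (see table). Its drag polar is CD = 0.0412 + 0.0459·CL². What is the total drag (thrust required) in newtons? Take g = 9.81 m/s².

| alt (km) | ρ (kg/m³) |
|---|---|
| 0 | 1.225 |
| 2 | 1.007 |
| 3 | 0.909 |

At 2 km, from the table: ρ = 1.007 kg/m³.
Weight W = mg = 9.46 × 9.81 = 92.803 N; in level flight L = W.
Dynamic pressure q = 0.5 × 1.007 × 20.5² = 211.6 Pa.
CL = 2W/(ρv²S) = 2×92.803/(1.007×20.5²×1.78) = 0.2464.
CD = 0.0412 + 0.0459 × 0.2464² = 0.04399.
D = q·S·CD = 211.6 × 1.78 × 0.04399 = 16.57 N

D = 16.6 N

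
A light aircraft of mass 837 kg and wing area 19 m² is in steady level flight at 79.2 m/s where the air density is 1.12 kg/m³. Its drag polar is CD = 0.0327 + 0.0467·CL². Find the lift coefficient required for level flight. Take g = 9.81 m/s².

CL = 0.123

Weight W = mg = 837 × 9.81 = 8211 N; in level flight L = W.
Dynamic pressure q = 0.5 × 1.12 × 79.2² = 3513 Pa.
CL = 2W/(ρv²S) = 2×8211/(1.12×79.2²×19) = 0.123.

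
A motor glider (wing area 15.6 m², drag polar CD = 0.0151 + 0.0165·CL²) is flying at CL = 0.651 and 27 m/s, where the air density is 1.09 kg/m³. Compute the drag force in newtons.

D = 137 N

CD = 0.0151 + 0.0165 × 0.651² = 0.02209
D = ½ρv²S·CD = ½ × 1.09 × 27² × 15.6 × 0.02209 = 137 N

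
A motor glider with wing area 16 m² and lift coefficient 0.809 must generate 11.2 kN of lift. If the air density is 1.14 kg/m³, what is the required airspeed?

L = ½ρv²S·CL ⇒ v = √(2L/(ρ·S·CL))
v = √(2 × 11200 / (1.14 × 16 × 0.809)) = √1518 = 39 m/s

v = 39 m/s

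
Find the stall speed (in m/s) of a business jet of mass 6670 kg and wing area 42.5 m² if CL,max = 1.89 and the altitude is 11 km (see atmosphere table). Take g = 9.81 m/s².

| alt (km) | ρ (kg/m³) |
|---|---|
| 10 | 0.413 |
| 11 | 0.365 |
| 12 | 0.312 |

V_stall = 66.8 m/s

At 11 km, from the table: ρ = 0.365 kg/m³.
Stall occurs when L = W at CL,max. W = mg = 6670 × 9.81 = 65430 N.
V_stall = √(2W/(ρ·S·CL,max)) = √(2 × 65430 / (0.365 × 42.5 × 1.89))
V_stall = √4464 = 66.8 m/s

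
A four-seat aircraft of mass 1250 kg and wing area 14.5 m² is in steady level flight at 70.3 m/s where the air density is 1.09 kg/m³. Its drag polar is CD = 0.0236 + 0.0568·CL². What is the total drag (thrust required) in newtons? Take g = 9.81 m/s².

D = 1140 N

Weight W = mg = 1250 × 9.81 = 12262 N; in level flight L = W.
q = ½ρv² = ½ × 1.09 × 70.3² = 2693 Pa.
CL = W/(q·S) = 12262 / (2693 × 14.5) = 0.314.
CD = 0.0236 + 0.0568 × 0.314² = 0.0292.
D = q·S·CD = 2693 × 14.5 × 0.0292 = 1140 N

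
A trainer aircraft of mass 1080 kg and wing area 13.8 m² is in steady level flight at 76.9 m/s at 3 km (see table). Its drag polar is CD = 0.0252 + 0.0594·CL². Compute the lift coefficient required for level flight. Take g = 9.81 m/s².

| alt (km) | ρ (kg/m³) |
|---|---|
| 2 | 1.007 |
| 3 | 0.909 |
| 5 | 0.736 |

CL = 0.286

At 3 km, from the table: ρ = 0.909 kg/m³.
In steady level flight, lift balances weight: W = mg = 1080 × 9.81 = 10595 N.
q = ½ρv² = ½ × 0.909 × 76.9² = 2688 Pa.
Required CL = L/(qS) = 10595/(2688·13.8) = 0.2856.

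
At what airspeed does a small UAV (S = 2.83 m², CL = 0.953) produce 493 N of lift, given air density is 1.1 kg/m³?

L = ½ρv²S·CL ⇒ v = √(2L/(ρ·S·CL))
v = √(2 × 493 / (1.1 × 2.83 × 0.953)) = √332.4 = 18.2 m/s

v = 18.2 m/s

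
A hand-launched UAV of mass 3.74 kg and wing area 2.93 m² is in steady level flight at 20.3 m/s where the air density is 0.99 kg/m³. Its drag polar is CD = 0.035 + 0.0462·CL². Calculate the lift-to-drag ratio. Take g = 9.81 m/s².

Level flight ⇒ L = W = m·g = 3.74 × 9.81 = 36.689 N.
q = ½ρv² = ½ × 0.99 × 20.3² = 204 Pa.
Required CL = L/(qS) = 36.689/(204·2.93) = 0.06139.
CD = 0.035 + 0.0462 × 0.06139² = 0.03517.
L/D = CL/CD = 0.06139 / 0.03517 = 1.75

L/D = 1.75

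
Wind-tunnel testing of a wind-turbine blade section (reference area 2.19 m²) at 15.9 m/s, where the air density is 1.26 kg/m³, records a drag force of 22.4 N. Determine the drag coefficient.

CD = 0.0642

From D = ½ρv²S·CD, rearranging gives CD = 2D/(ρv²S).
CD = 2 × 22.4 / (1.26 × 15.9² × 2.19) = 0.0642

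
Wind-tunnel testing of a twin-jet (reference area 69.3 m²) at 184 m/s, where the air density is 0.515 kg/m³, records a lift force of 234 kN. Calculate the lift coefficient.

CL = 0.387

From L = ½ρv²S·CL, rearranging gives CL = 2L/(ρv²S).
CL = 2 × 2.34×10^5 / (0.515 × 184² × 69.3) = 0.387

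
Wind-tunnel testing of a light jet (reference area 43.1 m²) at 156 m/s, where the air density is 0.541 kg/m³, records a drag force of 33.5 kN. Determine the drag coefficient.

CD = 0.118

From D = ½ρv²S·CD, rearranging gives CD = 2D/(ρv²S).
CD = 2 × 33500 / (0.541 × 156² × 43.1) = 0.118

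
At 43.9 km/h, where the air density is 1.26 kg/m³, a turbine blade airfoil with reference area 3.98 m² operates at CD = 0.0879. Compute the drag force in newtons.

D = 32.8 N

Convert speed: v = 43.9 km/h ÷ 3.6 = 12.19 m/s.
Dynamic pressure q = ½ρv² = ½ × 1.26 × 12.19² = 93.68 Pa.
D = q·S·CD = 93.68 × 3.98 × 0.0879 = 32.8 N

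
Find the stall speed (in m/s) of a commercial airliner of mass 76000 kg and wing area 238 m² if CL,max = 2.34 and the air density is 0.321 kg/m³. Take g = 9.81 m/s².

Weight W = mg = 76000 × 9.81 = 7.456×10^5 N.
From L = ½ρV²S·CL,max = W: V_stall = √(2W/(ρSCL,max)) = √(2·7.456×10^5/(0.321·238·2.34))
V_stall = √8341 = 91.3 m/s

V_stall = 91.3 m/s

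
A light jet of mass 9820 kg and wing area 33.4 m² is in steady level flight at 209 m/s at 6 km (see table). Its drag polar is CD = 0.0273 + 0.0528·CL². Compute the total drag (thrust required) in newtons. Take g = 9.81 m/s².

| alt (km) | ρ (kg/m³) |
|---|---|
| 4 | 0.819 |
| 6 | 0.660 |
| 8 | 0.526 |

D = 14200 N

At 6 km, from the table: ρ = 0.660 kg/m³.
Weight W = mg = 9820 × 9.81 = 96334 N; in level flight L = W.
Dynamic pressure q = 0.5 × 0.66 × 209² = 14410 Pa.
CL = 2W/(ρv²S) = 2×96334/(0.66×209²×33.4) = 0.2001.
CD = 0.0273 + 0.0528 × 0.2001² = 0.02941.
D = q·S·CD = 14410 × 33.4 × 0.02941 = 14160 N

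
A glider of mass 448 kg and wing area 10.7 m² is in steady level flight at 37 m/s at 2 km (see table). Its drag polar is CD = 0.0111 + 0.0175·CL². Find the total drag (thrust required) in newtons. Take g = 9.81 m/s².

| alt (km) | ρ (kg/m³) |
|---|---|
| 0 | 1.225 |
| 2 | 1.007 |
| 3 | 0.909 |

At 2 km, from the table: ρ = 1.007 kg/m³.
Level flight ⇒ L = W = m·g = 448 × 9.81 = 4394.9 N.
q = ½ρv² = ½ × 1.007 × 37² = 689.3 Pa.
Required CL = L/(qS) = 4394.9/(689.3·10.7) = 0.5959.
CD = 0.0111 + 0.0175 × 0.5959² = 0.01731.
D = q·S·CD = 689.3 × 10.7 × 0.01731 = 127.7 N

D = 128 N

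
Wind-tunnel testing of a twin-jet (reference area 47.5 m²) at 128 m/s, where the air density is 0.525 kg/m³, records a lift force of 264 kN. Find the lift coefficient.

CL = 1.29

From L = ½ρv²S·CL, rearranging gives CL = 2L/(ρv²S).
CL = 2 × 2.64×10^5 / (0.525 × 128² × 47.5) = 1.29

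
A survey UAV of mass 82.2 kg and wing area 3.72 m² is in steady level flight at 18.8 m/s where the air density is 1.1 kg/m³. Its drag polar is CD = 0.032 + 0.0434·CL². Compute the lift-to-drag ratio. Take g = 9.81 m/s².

L/D = 13

Weight W = mg = 82.2 × 9.81 = 806.38 N; in level flight L = W.
q = ½ρv² = ½ × 1.1 × 18.8² = 194.4 Pa.
Required CL = L/(qS) = 806.38/(194.4·3.72) = 1.115.
CD = 0.032 + 0.0434 × 1.115² = 0.08597.
L/D = CL/CD = 1.115 / 0.08597 = 13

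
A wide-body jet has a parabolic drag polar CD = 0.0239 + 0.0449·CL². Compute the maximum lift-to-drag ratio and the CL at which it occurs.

For CD = CD0 + K·CL², (L/D)max occurs at CL* = √(CD0/K) and equals 1/(2√(K·CD0)).
(L/D)max = 1/(2√(0.0449 × 0.0239)) = 1/(2 × 0.03276) = 15.3
CL* = √(0.0239/0.0449) = 0.73

(L/D)max = 15.3, at CL = 0.73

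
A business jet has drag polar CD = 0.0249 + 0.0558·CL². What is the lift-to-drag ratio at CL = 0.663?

CD = 0.0249 + 0.0558 × 0.663² = 0.04943
L/D = CL/CD = 0.663 / 0.04943 = 13.4

L/D = 13.4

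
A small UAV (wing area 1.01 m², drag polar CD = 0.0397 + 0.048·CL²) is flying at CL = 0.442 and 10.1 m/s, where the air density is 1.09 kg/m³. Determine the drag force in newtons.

CD = 0.0397 + 0.048 × 0.442² = 0.04908
D = ½ρv²S·CD = ½ × 1.09 × 10.1² × 1.01 × 0.04908 = 2.76 N

D = 2.76 N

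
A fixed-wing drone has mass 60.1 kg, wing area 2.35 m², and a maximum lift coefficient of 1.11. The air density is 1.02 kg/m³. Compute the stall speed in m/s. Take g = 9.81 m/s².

Weight W = mg = 60.1 × 9.81 = 589.6 N.
V_stall = √(2W/(ρ·S·CL,max)) = √(2 × 589.6 / (1.02 × 2.35 × 1.11))
V_stall = √443.2 = 21.1 m/s

V_stall = 21.1 m/s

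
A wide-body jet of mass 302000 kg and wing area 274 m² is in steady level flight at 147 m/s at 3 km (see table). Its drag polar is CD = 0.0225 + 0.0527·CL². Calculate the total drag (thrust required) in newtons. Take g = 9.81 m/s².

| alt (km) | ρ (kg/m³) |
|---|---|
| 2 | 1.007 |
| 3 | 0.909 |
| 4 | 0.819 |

D = 2.32×10^5 N

At 3 km, from the table: ρ = 0.909 kg/m³.
In steady level flight, lift balances weight: W = mg = 302000 × 9.81 = 2.9626×10^6 N.
Dynamic pressure q = 0.5 × 0.909 × 147² = 9821 Pa.
Required CL = L/(qS) = 2.9626×10^6/(9821·274) = 1.101.
CD = 0.0225 + 0.0527 × 1.101² = 0.08637.
D = q·S·CD = 9821 × 274 × 0.08637 = 2.324×10^5 N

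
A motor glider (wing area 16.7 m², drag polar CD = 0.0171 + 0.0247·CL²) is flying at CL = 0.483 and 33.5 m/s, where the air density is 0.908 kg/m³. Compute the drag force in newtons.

CD = 0.0171 + 0.0247 × 0.483² = 0.02286
D = ½ρv²S·CD = ½ × 0.908 × 33.5² × 16.7 × 0.02286 = 195 N

D = 195 N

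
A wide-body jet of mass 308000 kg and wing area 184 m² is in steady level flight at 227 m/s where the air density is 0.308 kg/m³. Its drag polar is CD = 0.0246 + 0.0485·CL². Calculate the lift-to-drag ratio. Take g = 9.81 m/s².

L/D = 8.91

Weight W = mg = 308000 × 9.81 = 3.0215×10^6 N; in level flight L = W.
Dynamic pressure q = 0.5 × 0.308 × 227² = 7935 Pa.
CL = 2W/(ρv²S) = 2×3.0215×10^6/(0.308×227²×184) = 2.069.
CD = 0.0246 + 0.0485 × 2.069² = 0.2323.
L/D = CL/CD = 2.069 / 0.2323 = 8.91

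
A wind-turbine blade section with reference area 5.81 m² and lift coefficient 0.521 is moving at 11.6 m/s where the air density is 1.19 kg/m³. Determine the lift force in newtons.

L = 242 N

Dynamic pressure q = ½ρv² = ½ × 1.19 × 11.6² = 80.06 Pa.
L = q·S·CL = 80.06 × 5.81 × 0.521 = 242 N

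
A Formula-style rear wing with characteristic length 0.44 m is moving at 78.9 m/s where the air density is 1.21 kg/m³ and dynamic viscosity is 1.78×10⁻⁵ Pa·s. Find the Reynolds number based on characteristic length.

Re = ρ·v·c/μ = 1.21 × 78.9 × 0.44 / (1.78×10⁻⁵) = 2.36×10^6

Re = 2.36×10^6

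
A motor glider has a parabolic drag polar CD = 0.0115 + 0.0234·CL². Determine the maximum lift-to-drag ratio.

For CD = CD0 + K·CL², (L/D)max occurs at CL* = √(CD0/K) and equals 1/(2√(K·CD0)).
(L/D)max = 1/(2√(0.0234 × 0.0115)) = 1/(2 × 0.0164) = 30.5

(L/D)max = 30.5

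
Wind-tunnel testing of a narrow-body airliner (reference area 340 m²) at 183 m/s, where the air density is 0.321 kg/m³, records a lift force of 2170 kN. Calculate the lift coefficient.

CL = 1.19

From L = ½ρv²S·CL, rearranging gives CL = 2L/(ρv²S).
CL = 2 × 2.17×10^6 / (0.321 × 183² × 340) = 1.19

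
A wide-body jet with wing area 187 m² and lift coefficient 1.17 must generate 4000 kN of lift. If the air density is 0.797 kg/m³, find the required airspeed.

v = 214 m/s

L = ½ρv²S·CL ⇒ v = √(2L/(ρ·S·CL))
v = √(2 × 4×10^6 / (0.797 × 187 × 1.17)) = √45880 = 214 m/s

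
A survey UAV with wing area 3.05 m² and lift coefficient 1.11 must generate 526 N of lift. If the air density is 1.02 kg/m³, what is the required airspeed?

v = 17.5 m/s

L = ½ρv²S·CL ⇒ v = √(2L/(ρ·S·CL))
v = √(2 × 526 / (1.02 × 3.05 × 1.11)) = √304.6 = 17.5 m/s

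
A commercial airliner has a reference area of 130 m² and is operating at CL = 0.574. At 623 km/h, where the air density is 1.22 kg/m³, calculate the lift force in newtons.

Convert speed: v = 623 km/h ÷ 3.6 = 173.1 m/s.
L = ½ρv²S·CL = ½ × 1.22 × 173.1² × 130 × 0.574 = 1.36×10^6 N ≈ 1360 kN

L = 1.36×10^6 N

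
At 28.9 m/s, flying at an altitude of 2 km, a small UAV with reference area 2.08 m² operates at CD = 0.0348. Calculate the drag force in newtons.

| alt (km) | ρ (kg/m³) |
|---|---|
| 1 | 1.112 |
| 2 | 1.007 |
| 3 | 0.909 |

D = 30.4 N

At 2 km, from the table: ρ = 1.007 kg/m³.
D = ½ρv²S·CD = ½ × 1.007 × 28.9² × 2.08 × 0.0348 = 30.4 N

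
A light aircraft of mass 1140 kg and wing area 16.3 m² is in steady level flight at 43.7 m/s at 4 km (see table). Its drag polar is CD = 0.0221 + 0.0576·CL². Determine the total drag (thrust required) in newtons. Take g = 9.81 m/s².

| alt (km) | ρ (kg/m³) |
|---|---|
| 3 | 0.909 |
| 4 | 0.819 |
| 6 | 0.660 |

D = 847 N

At 4 km, from the table: ρ = 0.819 kg/m³.
Weight W = mg = 1140 × 9.81 = 11183 N; in level flight L = W.
q = ½ρv² = ½ × 0.819 × 43.7² = 782 Pa.
Required CL = L/(qS) = 11183/(782·16.3) = 0.8773.
CD = 0.0221 + 0.0576 × 0.8773² = 0.06644.
D = q·S·CD = 782 × 16.3 × 0.06644 = 846.9 N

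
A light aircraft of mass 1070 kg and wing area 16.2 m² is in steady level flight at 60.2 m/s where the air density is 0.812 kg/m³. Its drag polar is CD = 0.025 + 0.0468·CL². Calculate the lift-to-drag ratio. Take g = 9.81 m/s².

L/D = 12.9

Level flight ⇒ L = W = m·g = 1070 × 9.81 = 10497 N.
q = ½ρv² = ½ × 0.812 × 60.2² = 1471 Pa.
CL = 2W/(ρv²S) = 2×10497/(0.812×60.2²×16.2) = 0.4404.
CD = 0.025 + 0.0468 × 0.4404² = 0.03408.
L/D = CL/CD = 0.4404 / 0.03408 = 12.9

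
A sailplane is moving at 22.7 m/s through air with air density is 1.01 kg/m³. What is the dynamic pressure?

q = 260 Pa

q = ½ρv² = ½ × 1.01 × 22.7² = 260 Pa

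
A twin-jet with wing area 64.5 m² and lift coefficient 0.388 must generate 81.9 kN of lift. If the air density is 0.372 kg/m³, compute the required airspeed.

v = 133 m/s

L = ½ρv²S·CL ⇒ v = √(2L/(ρ·S·CL))
v = √(2 × 81900 / (0.372 × 64.5 × 0.388)) = √17590 = 133 m/s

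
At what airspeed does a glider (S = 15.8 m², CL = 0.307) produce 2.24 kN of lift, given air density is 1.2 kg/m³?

v = 27.7 m/s

L = ½ρv²S·CL ⇒ v = √(2L/(ρ·S·CL))
v = √(2 × 2240 / (1.2 × 15.8 × 0.307)) = √769.7 = 27.7 m/s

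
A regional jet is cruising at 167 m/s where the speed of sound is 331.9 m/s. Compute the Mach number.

M = 0.503

M = v/a = 167 / 331.9 = 0.503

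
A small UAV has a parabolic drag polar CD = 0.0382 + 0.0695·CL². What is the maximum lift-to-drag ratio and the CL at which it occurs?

For CD = CD0 + K·CL², (L/D)max occurs at CL* = √(CD0/K) and equals 1/(2√(K·CD0)).
(L/D)max = 1/(2√(0.0695 × 0.0382)) = 1/(2 × 0.05153) = 9.7
CL* = √(0.0382/0.0695) = 0.741

(L/D)max = 9.7, at CL = 0.741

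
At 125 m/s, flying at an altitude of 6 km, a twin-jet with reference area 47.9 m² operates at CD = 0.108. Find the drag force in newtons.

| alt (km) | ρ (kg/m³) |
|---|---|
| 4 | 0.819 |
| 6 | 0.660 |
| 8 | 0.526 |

D = 26700 N

At 6 km, from the table: ρ = 0.660 kg/m³.
D = ½ρv²S·CD = ½ × 0.66 × 125² × 47.9 × 0.108 = 26700 N ≈ 26.7 kN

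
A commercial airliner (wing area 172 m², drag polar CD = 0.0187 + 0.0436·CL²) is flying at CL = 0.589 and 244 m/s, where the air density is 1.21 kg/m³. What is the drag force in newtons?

D = 2.1×10^5 N

CD = 0.0187 + 0.0436 × 0.589² = 0.03383
D = ½ρv²S·CD = ½ × 1.21 × 244² × 172 × 0.03383 = 2.1×10^5 N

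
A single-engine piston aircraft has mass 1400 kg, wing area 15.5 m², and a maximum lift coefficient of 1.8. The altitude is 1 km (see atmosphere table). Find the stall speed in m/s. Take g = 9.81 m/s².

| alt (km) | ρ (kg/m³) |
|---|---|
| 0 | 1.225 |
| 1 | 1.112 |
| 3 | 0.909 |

V_stall = 29.8 m/s

At 1 km, from the table: ρ = 1.112 kg/m³.
Stall occurs when L = W at CL,max. W = mg = 1400 × 9.81 = 13730 N.
V_stall = √(2W/(ρ·S·CL,max)) = √(2 × 13730 / (1.112 × 15.5 × 1.8))
V_stall = √885.4 = 29.8 m/s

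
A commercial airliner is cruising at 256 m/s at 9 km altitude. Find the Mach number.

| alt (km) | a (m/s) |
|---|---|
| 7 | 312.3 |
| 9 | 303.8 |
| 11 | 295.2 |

M = 0.843

At 9 km, from the table: a = 303.8 m/s.
M = v/a = 256 / 303.8 = 0.843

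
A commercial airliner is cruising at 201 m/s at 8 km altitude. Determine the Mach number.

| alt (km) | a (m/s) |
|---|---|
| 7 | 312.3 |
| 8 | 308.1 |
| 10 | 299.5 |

M = 0.652

At 8 km, from the table: a = 308.1 m/s.
M = v/a = 201 / 308.1 = 0.652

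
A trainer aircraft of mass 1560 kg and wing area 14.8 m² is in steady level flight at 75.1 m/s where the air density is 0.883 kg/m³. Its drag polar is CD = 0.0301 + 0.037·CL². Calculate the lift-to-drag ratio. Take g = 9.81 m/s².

Level flight ⇒ L = W = m·g = 1560 × 9.81 = 15304 N.
Dynamic pressure q = 0.5 × 0.883 × 75.1² = 2490 Pa.
CL = 2W/(ρv²S) = 2×15304/(0.883×75.1²×14.8) = 0.4153.
CD = 0.0301 + 0.037 × 0.4153² = 0.03648.
L/D = CL/CD = 0.4153 / 0.03648 = 11.4

L/D = 11.4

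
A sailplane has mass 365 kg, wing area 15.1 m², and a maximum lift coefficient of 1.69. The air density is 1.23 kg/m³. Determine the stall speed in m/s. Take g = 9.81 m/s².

V_stall = 15.1 m/s

At stall, lift equals weight: L = W = m·g = 365 × 9.81 = 3581 N.
From L = ½ρV²S·CL,max = W: V_stall = √(2W/(ρSCL,max)) = √(2·3581/(1.23·15.1·1.69))
V_stall = √228.2 = 15.1 m/s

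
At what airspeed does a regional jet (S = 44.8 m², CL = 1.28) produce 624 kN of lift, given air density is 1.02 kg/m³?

v = 146 m/s

L = ½ρv²S·CL ⇒ v = √(2L/(ρ·S·CL))
v = √(2 × 6.24×10^5 / (1.02 × 44.8 × 1.28)) = √21340 = 146 m/s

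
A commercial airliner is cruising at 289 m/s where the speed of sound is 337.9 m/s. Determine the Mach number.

M = 0.855

M = v/a = 289 / 337.9 = 0.855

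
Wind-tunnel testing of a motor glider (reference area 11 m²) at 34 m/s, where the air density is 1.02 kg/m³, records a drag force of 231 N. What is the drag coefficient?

CD = 0.0356

From D = ½ρv²S·CD, rearranging gives CD = 2D/(ρv²S).
CD = 2 × 231 / (1.02 × 34² × 11) = 0.0356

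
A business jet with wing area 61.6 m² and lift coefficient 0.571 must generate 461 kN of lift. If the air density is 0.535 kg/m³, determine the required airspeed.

v = 221 m/s

L = ½ρv²S·CL ⇒ v = √(2L/(ρ·S·CL))
v = √(2 × 4.61×10^5 / (0.535 × 61.6 × 0.571)) = √49000 = 221 m/s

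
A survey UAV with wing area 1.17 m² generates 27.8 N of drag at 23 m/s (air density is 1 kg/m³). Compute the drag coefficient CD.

CD = 0.0898

From D = ½ρv²S·CD, rearranging gives CD = 2D/(ρv²S).
CD = 2 × 27.8 / (1 × 23² × 1.17) = 0.0898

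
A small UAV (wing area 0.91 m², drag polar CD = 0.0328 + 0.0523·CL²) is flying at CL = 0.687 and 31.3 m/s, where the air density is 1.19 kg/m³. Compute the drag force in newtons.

CD = 0.0328 + 0.0523 × 0.687² = 0.05748
D = ½ρv²S·CD = ½ × 1.19 × 31.3² × 0.91 × 0.05748 = 30.5 N

D = 30.5 N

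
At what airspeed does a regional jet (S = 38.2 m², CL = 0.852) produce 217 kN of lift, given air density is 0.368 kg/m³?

L = ½ρv²S·CL ⇒ v = √(2L/(ρ·S·CL))
v = √(2 × 2.17×10^5 / (0.368 × 38.2 × 0.852)) = √36240 = 190 m/s

v = 190 m/s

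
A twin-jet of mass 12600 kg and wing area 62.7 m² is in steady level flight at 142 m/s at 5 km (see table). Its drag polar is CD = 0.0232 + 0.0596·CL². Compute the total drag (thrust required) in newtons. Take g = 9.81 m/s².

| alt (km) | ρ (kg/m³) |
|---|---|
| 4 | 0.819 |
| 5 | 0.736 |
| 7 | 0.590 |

D = 12800 N

At 5 km, from the table: ρ = 0.736 kg/m³.
Level flight ⇒ L = W = m·g = 12600 × 9.81 = 1.2361×10^5 N.
Dynamic pressure q = 0.5 × 0.736 × 142² = 7420 Pa.
CL = W/(q·S) = 1.2361×10^5 / (7420 × 62.7) = 0.2657.
CD = 0.0232 + 0.0596 × 0.2657² = 0.02741.
D = q·S·CD = 7420 × 62.7 × 0.02741 = 12750 N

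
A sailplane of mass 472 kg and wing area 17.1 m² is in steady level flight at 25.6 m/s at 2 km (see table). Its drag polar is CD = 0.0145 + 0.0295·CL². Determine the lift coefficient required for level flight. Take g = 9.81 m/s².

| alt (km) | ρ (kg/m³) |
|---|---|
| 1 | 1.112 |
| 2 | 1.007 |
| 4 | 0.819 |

At 2 km, from the table: ρ = 1.007 kg/m³.
Level flight ⇒ L = W = m·g = 472 × 9.81 = 4630.3 N.
Dynamic pressure q = 0.5 × 1.007 × 25.6² = 330 Pa.
Required CL = L/(qS) = 4630.3/(330·17.1) = 0.8206.

CL = 0.821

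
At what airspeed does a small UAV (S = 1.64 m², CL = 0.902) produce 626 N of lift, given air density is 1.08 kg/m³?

v = 28 m/s

L = ½ρv²S·CL ⇒ v = √(2L/(ρ·S·CL))
v = √(2 × 626 / (1.08 × 1.64 × 0.902)) = √783.7 = 28 m/s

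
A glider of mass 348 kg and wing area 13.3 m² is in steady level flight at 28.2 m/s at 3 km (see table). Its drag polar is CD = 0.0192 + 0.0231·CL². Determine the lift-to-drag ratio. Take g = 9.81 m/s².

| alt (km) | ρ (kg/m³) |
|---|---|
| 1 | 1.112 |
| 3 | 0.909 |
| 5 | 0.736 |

L/D = 23

At 3 km, from the table: ρ = 0.909 kg/m³.
Weight W = mg = 348 × 9.81 = 3413.9 N; in level flight L = W.
Dynamic pressure q = 0.5 × 0.909 × 28.2² = 361.4 Pa.
CL = W/(q·S) = 3413.9 / (361.4 × 13.3) = 0.7102.
CD = 0.0192 + 0.0231 × 0.7102² = 0.03085.
L/D = CL/CD = 0.7102 / 0.03085 = 23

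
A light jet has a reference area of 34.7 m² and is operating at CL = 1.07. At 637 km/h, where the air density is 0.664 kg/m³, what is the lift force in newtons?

Convert speed: v = 637 km/h ÷ 3.6 = 176.9 m/s.
L = ½ρv²S·CL = ½ × 0.664 × 176.9² × 34.7 × 1.07 = 3.86×10^5 N ≈ 386 kN

L = 3.86×10^5 N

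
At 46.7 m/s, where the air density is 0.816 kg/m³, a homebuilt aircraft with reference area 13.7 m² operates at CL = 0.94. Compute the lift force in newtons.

L = 11500 N

Dynamic pressure q = ½ρv² = ½ × 0.816 × 46.7² = 889.8 Pa.
L = q·S·CL = 889.8 × 13.7 × 0.94 = 11500 N ≈ 11.5 kN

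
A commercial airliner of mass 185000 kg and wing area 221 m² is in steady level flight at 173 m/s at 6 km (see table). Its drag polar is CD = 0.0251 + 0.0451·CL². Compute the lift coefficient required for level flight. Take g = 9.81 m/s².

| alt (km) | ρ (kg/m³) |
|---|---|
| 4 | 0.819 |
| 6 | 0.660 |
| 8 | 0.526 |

At 6 km, from the table: ρ = 0.660 kg/m³.
Weight W = mg = 185000 × 9.81 = 1.8148×10^6 N; in level flight L = W.
Dynamic pressure q = 0.5 × 0.66 × 173² = 9877 Pa.
Required CL = L/(qS) = 1.8148×10^6/(9877·221) = 0.8315.

CL = 0.831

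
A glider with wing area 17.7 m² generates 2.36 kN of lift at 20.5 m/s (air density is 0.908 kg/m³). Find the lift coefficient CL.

CL = 0.699

From L = ½ρv²S·CL, rearranging gives CL = 2L/(ρv²S).
CL = 2 × 2360 / (0.908 × 20.5² × 17.7) = 0.699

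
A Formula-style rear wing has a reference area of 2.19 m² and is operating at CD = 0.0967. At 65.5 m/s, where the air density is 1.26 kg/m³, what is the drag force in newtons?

Dynamic pressure q = ½ρv² = ½ × 1.26 × 65.5² = 2703 Pa.
D = q·S·CD = 2703 × 2.19 × 0.0967 = 572 N

D = 572 N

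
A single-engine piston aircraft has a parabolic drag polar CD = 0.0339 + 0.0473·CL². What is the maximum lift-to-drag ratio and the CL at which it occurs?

For CD = CD0 + K·CL², (L/D)max occurs at CL* = √(CD0/K) and equals 1/(2√(K·CD0)).
(L/D)max = 1/(2√(0.0473 × 0.0339)) = 1/(2 × 0.04004) = 12.5
CL* = √(0.0339/0.0473) = 0.847

(L/D)max = 12.5, at CL = 0.847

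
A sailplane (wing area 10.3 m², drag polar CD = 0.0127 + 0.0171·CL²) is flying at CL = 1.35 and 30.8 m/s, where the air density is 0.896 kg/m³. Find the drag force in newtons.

CD = 0.0127 + 0.0171 × 1.35² = 0.04386
D = ½ρv²S·CD = ½ × 0.896 × 30.8² × 10.3 × 0.04386 = 192 N

D = 192 N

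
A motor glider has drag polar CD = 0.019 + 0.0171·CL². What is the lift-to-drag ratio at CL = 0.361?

L/D = 17

CD = 0.019 + 0.0171 × 0.361² = 0.02123
L/D = CL/CD = 0.361 / 0.02123 = 17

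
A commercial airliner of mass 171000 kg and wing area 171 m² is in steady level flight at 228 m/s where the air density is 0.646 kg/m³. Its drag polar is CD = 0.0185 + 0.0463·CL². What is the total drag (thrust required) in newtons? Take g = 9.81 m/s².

D = 98500 N

Weight W = mg = 171000 × 9.81 = 1.6775×10^6 N; in level flight L = W.
q = ½ρv² = ½ × 0.646 × 228² = 16790 Pa.
Required CL = L/(qS) = 1.6775×10^6/(16790·171) = 0.5842.
CD = 0.0185 + 0.0463 × 0.5842² = 0.0343.
D = q·S·CD = 16790 × 171 × 0.0343 = 98500 N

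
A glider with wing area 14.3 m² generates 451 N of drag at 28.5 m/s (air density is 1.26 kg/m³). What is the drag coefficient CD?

CD = 0.0616

From D = ½ρv²S·CD, rearranging gives CD = 2D/(ρv²S).
CD = 2 × 451 / (1.26 × 28.5² × 14.3) = 0.0616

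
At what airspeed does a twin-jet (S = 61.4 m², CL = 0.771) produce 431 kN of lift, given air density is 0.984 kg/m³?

v = 136 m/s

L = ½ρv²S·CL ⇒ v = √(2L/(ρ·S·CL))
v = √(2 × 4.31×10^5 / (0.984 × 61.4 × 0.771)) = √18510 = 136 m/s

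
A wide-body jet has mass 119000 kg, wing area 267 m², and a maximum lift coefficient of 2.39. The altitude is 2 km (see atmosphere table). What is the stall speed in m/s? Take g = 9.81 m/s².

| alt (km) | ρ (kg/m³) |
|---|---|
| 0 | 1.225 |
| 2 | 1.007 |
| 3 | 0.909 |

At 2 km, from the table: ρ = 1.007 kg/m³.
Weight W = mg = 119000 × 9.81 = 1.167×10^6 N.
V_stall = √(2W/(ρ·S·CL,max)) = √(2 × 1.167×10^6 / (1.007 × 267 × 2.39))
V_stall = √3633 = 60.3 m/s

V_stall = 60.3 m/s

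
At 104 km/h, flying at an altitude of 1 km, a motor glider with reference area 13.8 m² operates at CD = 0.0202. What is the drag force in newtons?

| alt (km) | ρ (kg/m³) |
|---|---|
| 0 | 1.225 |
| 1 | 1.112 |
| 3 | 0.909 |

D = 129 N

At 1 km, from the table: ρ = 1.112 kg/m³.
Convert speed: v = 104 km/h ÷ 3.6 = 28.89 m/s.
Dynamic pressure q = ½ρv² = ½ × 1.112 × 28.89² = 464 Pa.
D = q·S·CD = 464 × 13.8 × 0.0202 = 129 N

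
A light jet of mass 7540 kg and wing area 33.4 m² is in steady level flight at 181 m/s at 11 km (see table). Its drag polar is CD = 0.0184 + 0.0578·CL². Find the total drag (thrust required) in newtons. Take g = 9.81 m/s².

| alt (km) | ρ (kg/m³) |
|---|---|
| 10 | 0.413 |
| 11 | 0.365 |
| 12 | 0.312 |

At 11 km, from the table: ρ = 0.365 kg/m³.
Level flight ⇒ L = W = m·g = 7540 × 9.81 = 73967 N.
Dynamic pressure q = 0.5 × 0.365 × 181² = 5979 Pa.
CL = W/(q·S) = 73967 / (5979 × 33.4) = 0.3704.
CD = 0.0184 + 0.0578 × 0.3704² = 0.02633.
D = q·S·CD = 5979 × 33.4 × 0.02633 = 5258 N

D = 5260 N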